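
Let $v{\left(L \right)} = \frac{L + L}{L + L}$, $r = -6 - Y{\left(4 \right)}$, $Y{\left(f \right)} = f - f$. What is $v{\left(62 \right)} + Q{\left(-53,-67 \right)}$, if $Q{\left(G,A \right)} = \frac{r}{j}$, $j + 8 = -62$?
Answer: $\frac{38}{35} \approx 1.0857$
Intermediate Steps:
$Y{\left(f \right)} = 0$
$j = -70$ ($j = -8 - 62 = -70$)
$r = -6$ ($r = -6 - 0 = -6 + 0 = -6$)
$Q{\left(G,A \right)} = \frac{3}{35}$ ($Q{\left(G,A \right)} = - \frac{6}{-70} = \left(-6\right) \left(- \frac{1}{70}\right) = \frac{3}{35}$)
$v{\left(L \right)} = 1$ ($v{\left(L \right)} = \frac{2 L}{2 L} = 2 L \frac{1}{2 L} = 1$)
$v{\left(62 \right)} + Q{\left(-53,-67 \right)} = 1 + \frac{3}{35} = \frac{38}{35}$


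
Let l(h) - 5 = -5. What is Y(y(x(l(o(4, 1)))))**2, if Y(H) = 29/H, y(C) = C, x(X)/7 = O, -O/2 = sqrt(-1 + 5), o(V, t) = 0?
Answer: 841/784 ≈ 1.0727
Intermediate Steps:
O = -4 (O = -2*sqrt(-1 + 5) = -2*sqrt(4) = -2*2 = -4)
l(h) = 0 (l(h) = 5 - 5 = 0)
x(X) = -28 (x(X) = 7*(-4) = -28)
Y(y(x(l(o(4, 1)))))**2 = (29/(-28))**2 = (29*(-1/28))**2 = (-29/28)**2 = 841/784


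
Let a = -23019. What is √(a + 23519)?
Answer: 10*√5 ≈ 22.361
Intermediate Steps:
√(a + 23519) = √(-23019 + 23519) = √500 = 10*√5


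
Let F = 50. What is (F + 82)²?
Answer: 17424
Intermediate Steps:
(F + 82)² = (50 + 82)² = 132² = 17424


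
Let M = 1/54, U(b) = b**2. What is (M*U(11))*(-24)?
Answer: -484/9 ≈ -53.778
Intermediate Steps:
M = 1/54 ≈ 0.018519
(M*U(11))*(-24) = ((1/54)*11**2)*(-24) = ((1/54)*121)*(-24) = (121/54)*(-24) = -484/9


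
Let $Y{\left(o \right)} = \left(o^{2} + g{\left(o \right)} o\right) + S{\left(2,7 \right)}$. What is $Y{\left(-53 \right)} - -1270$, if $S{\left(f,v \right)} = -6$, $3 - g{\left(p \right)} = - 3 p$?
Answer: $12341$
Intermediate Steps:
$g{\left(p \right)} = 3 + 3 p$ ($g{\left(p \right)} = 3 - - 3 p = 3 + 3 p$)
$Y{\left(o \right)} = -6 + o^{2} + o \left(3 + 3 o\right)$ ($Y{\left(o \right)} = \left(o^{2} + \left(3 + 3 o\right) o\right) - 6 = \left(o^{2} + o \left(3 + 3 o\right)\right) - 6 = -6 + o^{2} + o \left(3 + 3 o\right)$)
$Y{\left(-53 \right)} - -1270 = \left(-6 + 3 \left(-53\right) + 4 \left(-53\right)^{2}\right) - -1270 = \left(-6 - 159 + 4 \cdot 2809\right) + 1270 = \left(-6 - 159 + 11236\right) + 1270 = 11071 + 1270 = 12341$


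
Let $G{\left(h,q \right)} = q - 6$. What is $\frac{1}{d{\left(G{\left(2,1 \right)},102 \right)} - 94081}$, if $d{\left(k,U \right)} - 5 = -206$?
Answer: $- \frac{1}{94282} \approx -1.0606 \cdot 10^{-5}$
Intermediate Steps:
$G{\left(h,q \right)} = -6 + q$
$d{\left(k,U \right)} = -201$ ($d{\left(k,U \right)} = 5 - 206 = -201$)
$\frac{1}{d{\left(G{\left(2,1 \right)},102 \right)} - 94081} = \frac{1}{-201 - 94081} = \frac{1}{-94282} = - \frac{1}{94282}$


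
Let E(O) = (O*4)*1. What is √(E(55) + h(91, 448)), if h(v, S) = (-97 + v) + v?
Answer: √305 ≈ 17.464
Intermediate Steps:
E(O) = 4*O (E(O) = (4*O)*1 = 4*O)
h(v, S) = -97 + 2*v
√(E(55) + h(91, 448)) = √(4*55 + (-97 + 2*91)) = √(220 + (-97 + 182)) = √(220 + 85) = √305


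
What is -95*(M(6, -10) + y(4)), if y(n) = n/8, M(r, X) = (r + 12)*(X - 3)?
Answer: 44365/2 ≈ 22183.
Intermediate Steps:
M(r, X) = (-3 + X)*(12 + r) (M(r, X) = (12 + r)*(-3 + X) = (-3 + X)*(12 + r))
y(n) = n/8 (y(n) = n*(⅛) = n/8)
-95*(M(6, -10) + y(4)) = -95*((-36 - 3*6 + 12*(-10) - 10*6) + (⅛)*4) = -95*((-36 - 18 - 120 - 60) + ½) = -95*(-234 + ½) = -95*(-467/2) = 44365/2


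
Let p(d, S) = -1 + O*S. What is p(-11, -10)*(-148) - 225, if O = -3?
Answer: -4517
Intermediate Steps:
p(d, S) = -1 - 3*S
p(-11, -10)*(-148) - 225 = (-1 - 3*(-10))*(-148) - 225 = (-1 + 30)*(-148) - 225 = 29*(-148) - 225 = -4292 - 225 = -4517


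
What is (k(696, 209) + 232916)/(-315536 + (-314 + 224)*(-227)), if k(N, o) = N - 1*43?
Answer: -33367/42158 ≈ -0.79148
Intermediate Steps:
k(N, o) = -43 + N (k(N, o) = N - 43 = -43 + N)
(k(696, 209) + 232916)/(-315536 + (-314 + 224)*(-227)) = ((-43 + 696) + 232916)/(-315536 + (-314 + 224)*(-227)) = (653 + 232916)/(-315536 - 90*(-227)) = 233569/(-315536 + 20430) = 233569/(-295106) = 233569*(-1/295106) = -33367/42158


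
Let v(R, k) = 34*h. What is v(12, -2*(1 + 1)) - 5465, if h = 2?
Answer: -5397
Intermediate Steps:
v(R, k) = 68 (v(R, k) = 34*2 = 68)
v(12, -2*(1 + 1)) - 5465 = 68 - 5465 = -5397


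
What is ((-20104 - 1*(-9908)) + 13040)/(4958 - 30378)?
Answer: -711/6355 ≈ -0.11188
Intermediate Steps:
((-20104 - 1*(-9908)) + 13040)/(4958 - 30378) = ((-20104 + 9908) + 13040)/(-25420) = (-10196 + 13040)*(-1/25420) = 2844*(-1/25420) = -711/6355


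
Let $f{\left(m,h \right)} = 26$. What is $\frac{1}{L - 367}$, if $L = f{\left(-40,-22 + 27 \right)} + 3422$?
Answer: $\frac{1}{3081} \approx 0.00032457$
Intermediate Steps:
$L = 3448$ ($L = 26 + 3422 = 3448$)
$\frac{1}{L - 367} = \frac{1}{3448 - 367} = \frac{1}{3081}$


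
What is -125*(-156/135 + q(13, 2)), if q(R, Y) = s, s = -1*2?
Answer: 3550/9 ≈ 394.44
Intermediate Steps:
s = -2
q(R, Y) = -2
-125*(-156/135 + q(13, 2)) = -125*(-156/135 - 2) = -125*(-156*1/135 - 2) = -125*(-52/45 - 2) = -125*(-142/45) = 3550/9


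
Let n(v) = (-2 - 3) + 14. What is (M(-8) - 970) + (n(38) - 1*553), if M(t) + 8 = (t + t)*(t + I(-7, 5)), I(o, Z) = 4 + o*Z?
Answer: -898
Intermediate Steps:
n(v) = 9 (n(v) = -5 + 14 = 9)
I(o, Z) = 4 + Z*o
M(t) = -8 + 2*t*(-31 + t) (M(t) = -8 + (t + t)*(t + (4 + 5*(-7))) = -8 + (2*t)*(t + (4 - 35)) = -8 + (2*t)*(t - 31) = -8 + (2*t)*(-31 + t) = -8 + 2*t*(-31 + t))
(M(-8) - 970) + (n(38) - 1*553) = ((-8 - 62*(-8) + 2*(-8)²) - 970) + (9 - 1*553) = ((-8 + 496 + 2*64) - 970) + (9 - 553) = ((-8 + 496 + 128) - 970) - 544 = (616 - 970) - 544 = -354 - 544 = -898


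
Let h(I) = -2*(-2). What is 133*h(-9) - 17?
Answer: 515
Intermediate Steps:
h(I) = 4
133*h(-9) - 17 = 133*4 - 17 = 532 - 17 = 515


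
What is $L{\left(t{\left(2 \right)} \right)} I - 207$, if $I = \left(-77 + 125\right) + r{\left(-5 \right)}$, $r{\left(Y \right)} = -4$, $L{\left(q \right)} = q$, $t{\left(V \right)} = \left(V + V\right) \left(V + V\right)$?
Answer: $497$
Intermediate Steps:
$t{\left(V \right)} = 4 V^{2}$ ($t{\left(V \right)} = 2 V 2 V = 4 V^{2}$)
$I = 44$ ($I = \left(-77 + 125\right) - 4 = 48 - 4 = 44$)
$L{\left(t{\left(2 \right)} \right)} I - 207 = 4 \cdot 2^{2} \cdot 44 - 207 = 4 \cdot 4 \cdot 44 - 207 = 16 \cdot 44 - 207 = 704 - 207 = 497$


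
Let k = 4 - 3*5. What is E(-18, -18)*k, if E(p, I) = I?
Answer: 198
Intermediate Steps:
k = -11 (k = 4 - 15 = -11)
E(-18, -18)*k = -18*(-11) = 198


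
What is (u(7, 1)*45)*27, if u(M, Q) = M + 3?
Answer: 12150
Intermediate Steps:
u(M, Q) = 3 + M
(u(7, 1)*45)*27 = ((3 + 7)*45)*27 = (10*45)*27 = 450*27 = 12150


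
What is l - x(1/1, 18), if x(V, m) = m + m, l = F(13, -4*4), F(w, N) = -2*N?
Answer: -4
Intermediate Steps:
l = 32 (l = -(-8)*4 = -2*(-16) = 32)
x(V, m) = 2*m
l - x(1/1, 18) = 32 - 2*18 = 32 - 1*36 = 32 - 36 = -4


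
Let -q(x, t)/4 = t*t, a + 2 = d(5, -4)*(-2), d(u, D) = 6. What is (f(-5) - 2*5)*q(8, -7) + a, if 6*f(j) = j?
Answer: 6328/3 ≈ 2109.3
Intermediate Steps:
f(j) = j/6
a = -14 (a = -2 + 6*(-2) = -2 - 12 = -14)
q(x, t) = -4*t**2 (q(x, t) = -4*t*t = -4*t**2)
(f(-5) - 2*5)*q(8, -7) + a = ((1/6)*(-5) - 2*5)*(-4*(-7)**2) - 14 = (-5/6 - 10)*(-4*49) - 14 = -65/6*(-196) - 14 = 6370/3 - 14 = 6328/3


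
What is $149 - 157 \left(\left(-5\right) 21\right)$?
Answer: $16634$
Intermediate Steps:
$149 - 157 \left(\left(-5\right) 21\right) = 149 - -16485 = 149 + 16485 = 16634$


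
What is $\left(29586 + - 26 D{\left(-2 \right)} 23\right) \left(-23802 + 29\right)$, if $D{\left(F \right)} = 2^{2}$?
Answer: $-646482962$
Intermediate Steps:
$D{\left(F \right)} = 4$
$\left(29586 + - 26 D{\left(-2 \right)} 23\right) \left(-23802 + 29\right) = \left(29586 + \left(-26\right) 4 \cdot 23\right) \left(-23802 + 29\right) = \left(29586 - 2392\right) \left(-23773\right) = 27194 \left(-23773\right) = -646482962$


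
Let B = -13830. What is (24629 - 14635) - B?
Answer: 23824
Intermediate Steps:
(24629 - 14635) - B = (24629 - 14635) - 1*(-13830) = 9994 + 13830 = 23824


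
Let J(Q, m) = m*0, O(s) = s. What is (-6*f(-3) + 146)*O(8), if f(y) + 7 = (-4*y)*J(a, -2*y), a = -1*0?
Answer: 1504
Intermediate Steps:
a = 0
J(Q, m) = 0
f(y) = -7 (f(y) = -7 - 4*y*0 = -7 + 0 = -7)
(-6*f(-3) + 146)*O(8) = (-6*(-7) + 146)*8 = (42 + 146)*8 = 188*8 = 1504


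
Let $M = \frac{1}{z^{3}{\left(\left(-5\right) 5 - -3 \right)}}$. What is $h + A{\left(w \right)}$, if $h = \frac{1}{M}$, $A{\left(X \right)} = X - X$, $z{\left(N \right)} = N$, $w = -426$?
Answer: $-10648$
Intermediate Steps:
$A{\left(X \right)} = 0$
$M = - \frac{1}{10648}$ ($M = \frac{1}{\left(\left(-5\right) 5 - -3\right)^{3}} = \frac{1}{\left(-25 + 3\right)^{3}} = \frac{1}{\left(-22\right)^{3}} = \frac{1}{-10648} = - \frac{1}{10648} \approx -9.3914 \cdot 10^{-5}$)
$h = -10648$ ($h = \frac{1}{- \frac{1}{10648}} = -10648$)
$h + A{\left(w \right)} = -10648 + 0 = -10648$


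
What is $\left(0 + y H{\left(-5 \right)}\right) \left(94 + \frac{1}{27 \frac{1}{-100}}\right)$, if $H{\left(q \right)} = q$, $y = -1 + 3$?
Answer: $- \frac{24380}{27} \approx -902.96$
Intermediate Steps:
$y = 2$
$\left(0 + y H{\left(-5 \right)}\right) \left(94 + \frac{1}{27 \frac{1}{-100}}\right) = \left(0 + 2 \left(-5\right)\right) \left(94 + \frac{1}{27 \frac{1}{-100}}\right) = \left(0 - 10\right) \left(94 + \frac{1}{27 \left(- \frac{1}{100}\right)}\right) = - 10 \left(94 + \frac{1}{- \frac{27}{100}}\right) = - 10 \left(94 - \frac{100}{27}\right) = \left(-10\right) \frac{2438}{27} = - \frac{24380}{27}$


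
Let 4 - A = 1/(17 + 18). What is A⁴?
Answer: 373301041/1500625 ≈ 248.76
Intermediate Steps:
A = 139/35 (A = 4 - 1/(17 + 18) = 4 - 1/35 = 139/35 ≈ 3.9714)
A⁴ = (139/35)⁴ = 373301041/1500625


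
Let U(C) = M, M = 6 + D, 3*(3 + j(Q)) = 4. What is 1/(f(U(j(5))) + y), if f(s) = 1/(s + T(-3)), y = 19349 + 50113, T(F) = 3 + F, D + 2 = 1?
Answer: 5/347311 ≈ 1.4396e-5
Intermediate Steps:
D = -1 (D = -2 + 1 = -1)
j(Q) = -5/3 (j(Q) = -3 + (⅓)*4 = -3 + 4/3 = -5/3)
y = 69462
M = 5 (M = 6 - 1 = 5)
U(C) = 5
f(s) = 1/s (f(s) = 1/(s + (3 - 3)) = 1/(s + 0) = 1/s)
1/(f(U(j(5))) + y) = 1/(1/5 + 69462) = 1/(⅕ + 69462) = 1/(347311/5) = 5/347311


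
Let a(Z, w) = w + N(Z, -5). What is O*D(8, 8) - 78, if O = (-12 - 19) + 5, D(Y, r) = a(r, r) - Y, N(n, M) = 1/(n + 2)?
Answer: -403/5 ≈ -80.600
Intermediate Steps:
N(n, M) = 1/(2 + n)
a(Z, w) = w + 1/(2 + Z)
D(Y, r) = -Y + (1 + r*(2 + r))/(2 + r) (D(Y, r) = (1 + r*(2 + r))/(2 + r) - Y = -Y + (1 + r*(2 + r))/(2 + r))
O = -26 (O = -31 + 5 = -26)
O*D(8, 8) - 78 = -26*(1 + (2 + 8)*(8 - 1*8))/(2 + 8) - 78 = -26*(1 + 10*(8 - 8))/10 - 78 = -13*(1 + 10*0)/5 - 78 = -13*(1 + 0)/5 - 78 = -13/5 - 78 = -403/5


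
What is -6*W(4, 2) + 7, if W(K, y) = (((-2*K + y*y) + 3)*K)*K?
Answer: 103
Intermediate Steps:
W(K, y) = K²*(3 + y² - 2*K) (W(K, y) = (((-2*K + y²) + 3)*K)*K = (((y² - 2*K) + 3)*K)*K = ((3 + y² - 2*K)*K)*K = (K*(3 + y² - 2*K))*K = K²*(3 + y² - 2*K))
-6*W(4, 2) + 7 = -6*4²*(3 + 2² - 2*4) + 7 = -96*(3 + 4 - 8) + 7 = -96*(-1) + 7 = -6*(-16) + 7 = 96 + 7 = 103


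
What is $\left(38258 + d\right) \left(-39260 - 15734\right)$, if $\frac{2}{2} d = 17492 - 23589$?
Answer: $-1768662034$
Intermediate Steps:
$d = -6097$ ($d = 17492 - 23589 = -6097$)
$\left(38258 + d\right) \left(-39260 - 15734\right) = \left(38258 - 6097\right) \left(-39260 - 15734\right) = 32161 \left(-54994\right) = -1768662034$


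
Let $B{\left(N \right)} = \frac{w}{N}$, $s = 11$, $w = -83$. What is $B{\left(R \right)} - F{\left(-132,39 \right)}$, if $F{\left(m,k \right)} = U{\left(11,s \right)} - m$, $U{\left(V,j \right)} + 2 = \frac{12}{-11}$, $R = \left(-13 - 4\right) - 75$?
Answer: $- \frac{129543}{1012} \approx -128.01$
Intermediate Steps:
$R = -92$ ($R = -17 - 75 = -92$)
$B{\left(N \right)} = - \frac{83}{N}$
$U{\left(V,j \right)} = - \frac{34}{11}$ ($U{\left(V,j \right)} = -2 + \frac{12}{-11} = -2 + 12 \left(- \frac{1}{11}\right) = -2 - \frac{12}{11} = - \frac{34}{11}$)
$F{\left(m,k \right)} = - \frac{34}{11} - m$
$B{\left(R \right)} - F{\left(-132,39 \right)} = - \frac{83}{-92} - \left(- \frac{34}{11} - -132\right) = \left(-83\right) \left(- \frac{1}{92}\right) - \left(- \frac{34}{11} + 132\right) = \frac{83}{92} - \frac{1418}{11} = - \frac{129543}{1012}$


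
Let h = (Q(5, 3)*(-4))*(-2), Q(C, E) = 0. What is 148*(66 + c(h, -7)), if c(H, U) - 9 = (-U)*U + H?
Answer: 3848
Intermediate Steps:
h = 0 (h = (0*(-4))*(-2) = 0*(-2) = 0)
c(H, U) = 9 + H - U² (c(H, U) = 9 + ((-U)*U + H) = 9 + (-U² + H) = 9 + (H - U²) = 9 + H - U²)
148*(66 + c(h, -7)) = 148*(66 + (9 + 0 - 1*(-7)²)) = 148*(66 + (9 + 0 - 1*49)) = 148*(66 + (9 + 0 - 49)) = 148*(66 - 40) = 148*26 = 3848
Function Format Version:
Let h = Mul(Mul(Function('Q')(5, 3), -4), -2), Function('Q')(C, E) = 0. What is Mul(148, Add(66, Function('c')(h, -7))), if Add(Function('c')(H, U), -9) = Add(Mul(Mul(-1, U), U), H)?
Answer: 3848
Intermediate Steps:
h = 0 (h = Mul(Mul(0, -4), -2) = Mul(0, -2) = 0)
Function('c')(H, U) = Add(9, H, Mul(-1, Pow(U, 2))) (Function('c')(H, U) = Add(9, Add(Mul(Mul(-1, U), U), H)) = Add(9, Add(Mul(-1, Pow(U, 2)), H)) = Add(9, Add(H, Mul(-1, Pow(U, 2)))) = Add(9, H, Mul(-1, Pow(U, 2))))
Mul(148, Add(66, Function('c')(h, -7))) = Mul(148, Add(66, Add(9, 0, Mul(-1, Pow(-7, 2))))) = Mul(148, Add(66, Add(9, 0, Mul(-1, 49)))) = Mul(148, Add(66, Add(9, 0, -49))) = Mul(148, Add(66, -40)) = Mul(148, 26) = 3848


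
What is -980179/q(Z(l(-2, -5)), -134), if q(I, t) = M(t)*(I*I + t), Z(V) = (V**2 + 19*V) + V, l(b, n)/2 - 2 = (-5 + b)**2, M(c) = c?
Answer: 980179/20750302268 ≈ 4.7237e-5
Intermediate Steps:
l(b, n) = 4 + 2*(-5 + b)**2
Z(V) = V**2 + 20*V
q(I, t) = t*(t + I**2) (q(I, t) = t*(I*I + t) = t*(I**2 + t) = t*(t + I**2))
-980179/q(Z(l(-2, -5)), -134) = -980179*(-1/(134*(-134 + ((4 + 2*(-5 - 2)**2)*(20 + (4 + 2*(-5 - 2)**2)))**2))) = -980179*(-1/(134*(-134 + ((4 + 2*(-7)**2)*(20 + (4 + 2*(-7)**2)))**2))) = -980179*(-1/(134*(-134 + ((4 + 2*49)*(20 + (4 + 2*49)))**2))) = -980179*(-1/(134*(-134 + ((4 + 98)*(20 + (4 + 98)))**2))) = -980179*(-1/(134*(-134 + (102*(20 + 102))**2))) = -980179*(-1/(134*(-134 + (102*122)**2))) = -980179*(-1/(134*(-134 + 12444**2))) = -980179*(-1/(134*(-134 + 154853136))) = -980179/((-134*154853002)) = -980179/(-20750302268) = -980179*(-1/20750302268) = 980179/20750302268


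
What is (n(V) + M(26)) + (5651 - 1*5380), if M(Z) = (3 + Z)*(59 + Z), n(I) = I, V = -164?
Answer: 2572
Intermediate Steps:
(n(V) + M(26)) + (5651 - 1*5380) = (-164 + (177 + 26**2 + 62*26)) + (5651 - 1*5380) = (-164 + (177 + 676 + 1612)) + (5651 - 5380) = (-164 + 2465) + 271 = 2301 + 271 = 2572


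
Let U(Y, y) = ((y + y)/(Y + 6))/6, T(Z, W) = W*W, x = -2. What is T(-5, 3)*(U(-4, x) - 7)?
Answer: -66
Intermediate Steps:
T(Z, W) = W²
U(Y, y) = y/(3*(6 + Y)) (U(Y, y) = ((2*y)/(6 + Y))*(⅙) = (2*y/(6 + Y))*(⅙) = y/(3*(6 + Y)))
T(-5, 3)*(U(-4, x) - 7) = 3²*((⅓)*(-2)/(6 - 4) - 7) = 9*((⅓)*(-2)/2 - 7) = 9*((⅓)*(-2)*(½) - 7) = 9*(-⅓ - 7) = 9*(-22/3) = -66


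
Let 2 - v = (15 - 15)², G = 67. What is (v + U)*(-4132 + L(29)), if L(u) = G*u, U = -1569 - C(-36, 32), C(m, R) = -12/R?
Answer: 27434737/8 ≈ 3.4293e+6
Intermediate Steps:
U = -12549/8 (U = -1569 - (-12)/32 = -1569 - 1*(-3/8) = -1569 + 3/8 = -12549/8 ≈ -1568.6)
L(u) = 67*u
v = 2 (v = 2 - (15 - 15)² = 2 - 1*0² = 2 - 1*0 = 2 + 0 = 2)
(v + U)*(-4132 + L(29)) = (2 - 12549/8)*(-4132 + 67*29) = -12533*(-4132 + 1943)/8 = -12533/8*(-2189) = 27434737/8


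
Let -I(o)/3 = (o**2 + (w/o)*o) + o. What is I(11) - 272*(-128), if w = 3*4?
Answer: 34384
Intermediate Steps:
w = 12
I(o) = -36 - 3*o - 3*o**2 (I(o) = -3*((o**2 + (12/o)*o) + o) = -3*((o**2 + 12) + o) = -3*((12 + o**2) + o) = -3*(12 + o + o**2) = -36 - 3*o - 3*o**2)
I(11) - 272*(-128) = (-36 - 3*11 - 3*11**2) - 272*(-128) = (-36 - 33 - 3*121) + 34816 = (-36 - 33 - 363) + 34816 = -432 + 34816 = 34384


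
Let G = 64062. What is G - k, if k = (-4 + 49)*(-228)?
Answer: 74322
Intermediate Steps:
k = -10260 (k = 45*(-228) = -10260)
G - k = 64062 - 1*(-10260) = 64062 + 10260 = 74322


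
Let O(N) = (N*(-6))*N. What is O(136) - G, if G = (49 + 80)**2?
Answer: -127617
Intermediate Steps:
O(N) = -6*N**2 (O(N) = (-6*N)*N = -6*N**2)
G = 16641 (G = 129**2 = 16641)
O(136) - G = -6*136**2 - 1*16641 = -6*18496 - 16641 = -110976 - 16641 = -127617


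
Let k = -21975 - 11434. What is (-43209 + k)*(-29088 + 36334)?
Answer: -555174028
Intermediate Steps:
k = -33409
(-43209 + k)*(-29088 + 36334) = (-43209 - 33409)*(-29088 + 36334) = -76618*7246 = -555174028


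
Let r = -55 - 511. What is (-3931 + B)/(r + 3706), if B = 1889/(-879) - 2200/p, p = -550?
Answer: -1726861/1380030 ≈ -1.2513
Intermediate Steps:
r = -566
B = 1627/879 (B = 1889/(-879) - 2200/(-550) = 1889*(-1/879) - 2200*(-1/550) = -1889/879 + 4 = 1627/879 ≈ 1.8510)
(-3931 + B)/(r + 3706) = (-3931 + 1627/879)/(-566 + 3706) = -3453722/879/3140 = -3453722/879*1/3140 = -1726861/1380030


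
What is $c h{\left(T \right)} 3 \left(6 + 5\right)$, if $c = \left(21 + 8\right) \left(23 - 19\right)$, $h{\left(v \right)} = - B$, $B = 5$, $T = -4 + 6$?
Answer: $-19140$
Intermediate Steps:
$T = 2$
$h{\left(v \right)} = -5$ ($h{\left(v \right)} = \left(-1\right) 5 = -5$)
$c = 116$ ($c = 29 \cdot 4 = 116$)
$c h{\left(T \right)} 3 \left(6 + 5\right) = 116 \left(-5\right) 3 \left(6 + 5\right) = - 580 \cdot 3 \cdot 11 = \left(-580\right) 33 = -19140$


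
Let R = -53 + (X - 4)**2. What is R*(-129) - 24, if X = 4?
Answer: 6813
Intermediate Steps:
R = -53 (R = -53 + (4 - 4)**2 = -53 + 0**2 = -53 + 0 = -53)
R*(-129) - 24 = -53*(-129) - 24 = 6837 - 24 = 6813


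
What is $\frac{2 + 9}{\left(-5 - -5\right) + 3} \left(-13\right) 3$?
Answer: $-143$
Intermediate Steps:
$\frac{2 + 9}{\left(-5 - -5\right) + 3} \left(-13\right) 3 = \frac{11}{\left(-5 + 5\right) + 3} \left(-13\right) 3 = \frac{11}{0 + 3} \left(-13\right) 3 = \frac{11}{3} \left(-13\right) 3 = \left(- \frac{143}{3}\right) 3 = -143$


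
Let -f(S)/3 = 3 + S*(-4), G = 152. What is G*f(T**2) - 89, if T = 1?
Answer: 367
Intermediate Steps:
f(S) = -9 + 12*S (f(S) = -3*(3 + S*(-4)) = -3*(3 - 4*S) = -9 + 12*S)
G*f(T**2) - 89 = 152*(-9 + 12*1**2) - 89 = 152*(-9 + 12*1) - 89 = 152*(-9 + 12) - 89 = 152*3 - 89 = 456 - 89 = 367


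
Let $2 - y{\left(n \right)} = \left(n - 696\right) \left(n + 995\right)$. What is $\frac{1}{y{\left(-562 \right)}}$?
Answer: $\frac{1}{544716} \approx 1.8358 \cdot 10^{-6}$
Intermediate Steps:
$y{\left(n \right)} = 2 - \left(-696 + n\right) \left(995 + n\right)$ ($y{\left(n \right)} = 2 - \left(n - 696\right) \left(n + 995\right) = 2 - \left(-696 + n\right) \left(995 + n\right)$)
$\frac{1}{y{\left(-562 \right)}} = \frac{1}{692522 - \left(-562\right)^{2} - -168038} = \frac{1}{692522 - 315844 + 168038} = \frac{1}{544716}$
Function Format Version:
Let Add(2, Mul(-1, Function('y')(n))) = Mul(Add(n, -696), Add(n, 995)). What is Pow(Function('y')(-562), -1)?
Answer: Rational(1, 544716) ≈ 1.8358e-6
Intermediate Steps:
Function('y')(n) = Add(2, Mul(-1, Add(-696, n), Add(995, n))) (Function('y')(n) = Add(2, Mul(-1, Mul(Add(n, -696), Add(n, 995)))) = Add(2, Mul(-1, Mul(Add(-696, n), Add(995, n)))) = Add(2, Mul(-1, Add(-696, n), Add(995, n))))
Pow(Function('y')(-562), -1) = Pow(Add(692522, Mul(-1, Pow(-562, 2)), Mul(-299, -562)), -1) = Pow(Add(692522, Mul(-1, 315844), 168038), -1) = Pow(Add(692522, -315844, 168038), -1) = Pow(544716, -1) = Rational(1, 544716)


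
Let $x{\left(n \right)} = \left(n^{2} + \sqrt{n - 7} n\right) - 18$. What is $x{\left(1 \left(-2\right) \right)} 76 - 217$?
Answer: $-1281 - 456 i \approx -1281.0 - 456.0 i$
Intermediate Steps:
$x{\left(n \right)} = -18 + n^{2} + n \sqrt{-7 + n}$ ($x{\left(n \right)} = \left(n^{2} + \sqrt{-7 + n} n\right) - 18 = \left(n^{2} + n \sqrt{-7 + n}\right) - 18 = -18 + n^{2} + n \sqrt{-7 + n}$)
$x{\left(1 \left(-2\right) \right)} 76 - 217 = \left(-18 + \left(1 \left(-2\right)\right)^{2} + 1 \left(-2\right) \sqrt{-7 + 1 \left(-2\right)}\right) 76 - 217 = \left(-18 + \left(-2\right)^{2} - 2 \sqrt{-7 - 2}\right) 76 - 217 = \left(-18 + 4 - 2 \sqrt{-9}\right) 76 - 217 = \left(-18 + 4 - 2 \cdot 3 i\right) 76 - 217 = \left(-18 + 4 - 6 i\right) 76 - 217 = \left(-14 - 6 i\right) 76 - 217 = \left(-1064 - 456 i\right) - 217 = -1281 - 456 i$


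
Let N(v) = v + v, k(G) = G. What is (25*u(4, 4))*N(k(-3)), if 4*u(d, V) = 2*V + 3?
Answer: -825/2 ≈ -412.50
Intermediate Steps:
u(d, V) = ¾ + V/2 (u(d, V) = (2*V + 3)/4 = (3 + 2*V)/4 = ¾ + V/2)
N(v) = 2*v
(25*u(4, 4))*N(k(-3)) = (25*(¾ + (½)*4))*(2*(-3)) = (25*(¾ + 2))*(-6) = (25*(11/4))*(-6) = (275/4)*(-6) = -825/2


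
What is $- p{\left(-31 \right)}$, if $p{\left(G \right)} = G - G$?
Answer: $0$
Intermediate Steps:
$p{\left(G \right)} = 0$
$- p{\left(-31 \right)} = \left(-1\right) 0 = 0$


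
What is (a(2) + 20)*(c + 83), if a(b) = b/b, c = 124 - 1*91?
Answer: 2436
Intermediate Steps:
c = 33 (c = 124 - 91 = 33)
a(b) = 1
(a(2) + 20)*(c + 83) = (1 + 20)*(33 + 83) = 21*116 = 2436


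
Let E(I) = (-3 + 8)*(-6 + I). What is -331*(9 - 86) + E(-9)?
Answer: 25412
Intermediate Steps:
E(I) = -30 + 5*I (E(I) = 5*(-6 + I) = -30 + 5*I)
-331*(9 - 86) + E(-9) = -331*(9 - 86) + (-30 + 5*(-9)) = -331*(-77) + (-30 - 45) = 25487 - 75 = 25412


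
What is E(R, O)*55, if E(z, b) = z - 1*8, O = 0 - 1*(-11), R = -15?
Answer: -1265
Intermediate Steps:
O = 11 (O = 0 + 11 = 11)
E(z, b) = -8 + z (E(z, b) = z - 8 = -8 + z)
E(R, O)*55 = (-8 - 15)*55 = -23*55 = -1265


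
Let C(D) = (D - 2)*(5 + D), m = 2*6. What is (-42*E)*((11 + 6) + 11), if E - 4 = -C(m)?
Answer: 195216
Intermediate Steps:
m = 12
C(D) = (-2 + D)*(5 + D)
E = -166 (E = 4 - (-10 + 12² + 3*12) = 4 - (-10 + 144 + 36) = 4 - 1*170 = 4 - 170 = -166)
(-42*E)*((11 + 6) + 11) = (-42*(-166))*((11 + 6) + 11) = 6972*(17 + 11) = 6972*28 = 195216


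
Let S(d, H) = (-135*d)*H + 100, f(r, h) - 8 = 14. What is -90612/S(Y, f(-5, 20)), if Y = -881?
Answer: -45306/1308335 ≈ -0.034629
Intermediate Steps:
f(r, h) = 22 (f(r, h) = 8 + 14 = 22)
S(d, H) = 100 - 135*H*d (S(d, H) = -135*H*d + 100 = 100 - 135*H*d)
-90612/S(Y, f(-5, 20)) = -90612/(100 - 135*22*(-881)) = -90612/(100 + 2616570) = -90612/2616670 = -90612*1/2616670 = -45306/1308335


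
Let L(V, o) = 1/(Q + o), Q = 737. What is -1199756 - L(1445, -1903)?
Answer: -1398915495/1166 ≈ -1.1998e+6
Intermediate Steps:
L(V, o) = 1/(737 + o)
-1199756 - L(1445, -1903) = -1199756 - 1/(737 - 1903) = -1199756 - 1/(-1166) = -1199756 - 1*(-1/1166) = -1199756 + 1/1166 = -1398915495/1166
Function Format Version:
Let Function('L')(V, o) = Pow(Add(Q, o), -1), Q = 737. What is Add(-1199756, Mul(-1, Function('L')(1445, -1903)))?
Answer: Rational(-1398915495, 1166) ≈ -1.1998e+6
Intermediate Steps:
Function('L')(V, o) = Pow(Add(737, o), -1)
Add(-1199756, Mul(-1, Function('L')(1445, -1903))) = Add(-1199756, Mul(-1, Pow(Add(737, -1903), -1))) = Add(-1199756, Mul(-1, Pow(-1166, -1))) = Add(-1199756, Mul(-1, Rational(-1, 1166))) = Add(-1199756, Rational(1, 1166)) = Rational(-1398915495, 1166)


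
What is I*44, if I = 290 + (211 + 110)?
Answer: 26884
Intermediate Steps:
I = 611 (I = 290 + 321 = 611)
I*44 = 611*44 = 26884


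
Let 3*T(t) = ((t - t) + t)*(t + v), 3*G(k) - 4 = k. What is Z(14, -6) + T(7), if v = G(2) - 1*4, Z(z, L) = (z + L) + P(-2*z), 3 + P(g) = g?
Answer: -34/3 ≈ -11.333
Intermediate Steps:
G(k) = 4/3 + k/3
P(g) = -3 + g
Z(z, L) = -3 + L - z (Z(z, L) = (z + L) + (-3 - 2*z) = (L + z) + (-3 - 2*z) = -3 + L - z)
v = -2 (v = (4/3 + (1/3)*2) - 1*4 = (4/3 + 2/3) - 4 = 2 - 4 = -2)
T(t) = t*(-2 + t)/3 (T(t) = (((t - t) + t)*(t - 2))/3 = ((0 + t)*(-2 + t))/3 = (t*(-2 + t))/3 = t*(-2 + t)/3)
Z(14, -6) + T(7) = (-3 - 6 - 1*14) + (1/3)*7*(-2 + 7) = (-3 - 6 - 14) + (1/3)*7*5 = -23 + 35/3 = -34/3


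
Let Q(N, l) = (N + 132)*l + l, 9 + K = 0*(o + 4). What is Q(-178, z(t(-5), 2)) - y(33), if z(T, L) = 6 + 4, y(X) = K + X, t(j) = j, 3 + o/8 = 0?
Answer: -474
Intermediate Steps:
o = -24 (o = -24 + 8*0 = -24 + 0 = -24)
K = -9 (K = -9 + 0*(-24 + 4) = -9 + 0*(-20) = -9 + 0 = -9)
y(X) = -9 + X
z(T, L) = 10
Q(N, l) = l + l*(132 + N) (Q(N, l) = (132 + N)*l + l = l*(132 + N) + l = l + l*(132 + N))
Q(-178, z(t(-5), 2)) - y(33) = 10*(133 - 178) - (-9 + 33) = 10*(-45) - 1*24 = -450 - 24 = -474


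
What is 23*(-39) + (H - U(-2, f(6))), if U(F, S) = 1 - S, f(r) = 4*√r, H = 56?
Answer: -842 + 4*√6 ≈ -832.20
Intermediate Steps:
23*(-39) + (H - U(-2, f(6))) = 23*(-39) + (56 - (1 - 4*√6)) = -897 + (56 - (1 - 4*√6)) = -897 + (56 + (-1 + 4*√6)) = -897 + (55 + 4*√6) = -842 + 4*√6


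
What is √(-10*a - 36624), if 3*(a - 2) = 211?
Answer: I*√336126/3 ≈ 193.25*I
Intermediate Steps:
a = 217/3 (a = 2 + (⅓)*211 = 2 + 211/3 = 217/3 ≈ 72.333)
√(-10*a - 36624) = √(-10*217/3 - 36624) = √(-2170/3 - 36624) = √(-112042/3) = I*√336126/3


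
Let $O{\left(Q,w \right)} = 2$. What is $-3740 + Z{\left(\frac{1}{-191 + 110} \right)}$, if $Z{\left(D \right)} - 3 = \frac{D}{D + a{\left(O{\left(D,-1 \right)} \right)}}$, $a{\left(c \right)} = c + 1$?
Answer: $- \frac{904355}{242} \approx -3737.0$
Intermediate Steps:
$a{\left(c \right)} = 1 + c$
$Z{\left(D \right)} = 3 + \frac{D}{3 + D}$ ($Z{\left(D \right)} = 3 + \frac{D}{D + \left(1 + 2\right)} = 3 + \frac{D}{D + 3} = 3 + \frac{D}{3 + D}$)
$-3740 + Z{\left(\frac{1}{-191 + 110} \right)} = -3740 + \frac{9 + \frac{4}{-191 + 110}}{3 + \frac{1}{-191 + 110}} = -3740 + \frac{9 + \frac{4}{-81}}{3 + \frac{1}{-81}} = -3740 + \frac{9 + 4 \left(- \frac{1}{81}\right)}{3 - \frac{1}{81}} = -3740 + \frac{9 - \frac{4}{81}}{\frac{242}{81}} = -3740 + \frac{81}{242} \cdot \frac{725}{81} = -3740 + \frac{725}{242} = - \frac{904355}{242}$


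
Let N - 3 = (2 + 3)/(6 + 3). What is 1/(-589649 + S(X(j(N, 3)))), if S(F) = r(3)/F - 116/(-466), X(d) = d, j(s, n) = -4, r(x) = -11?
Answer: -932/549550073 ≈ -1.6959e-6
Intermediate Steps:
N = 32/9 (N = 3 + (2 + 3)/(6 + 3) = 3 + 5/9 = 32/9 ≈ 3.5556)
S(F) = 58/233 - 11/F (S(F) = -11/F - 116/(-466) = -11/F - 116*(-1/466) = -11/F + 58/233 = 58/233 - 11/F)
1/(-589649 + S(X(j(N, 3)))) = 1/(-589649 + (58/233 - 11/(-4))) = 1/(-589649 + (58/233 - 11*(-1/4))) = 1/(-589649 + (58/233 + 11/4)) = 1/(-589649 + 2795/932) = 1/(-549550073/932) = -932/549550073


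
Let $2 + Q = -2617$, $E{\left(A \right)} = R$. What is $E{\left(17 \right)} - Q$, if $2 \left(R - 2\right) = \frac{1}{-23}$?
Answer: $\frac{120565}{46} \approx 2621.0$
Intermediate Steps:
$R = \frac{91}{46}$ ($R = 2 + \frac{1}{2 \left(-23\right)} = 2 + \frac{1}{2} \left(- \frac{1}{23}\right) = 2 - \frac{1}{46} = \frac{91}{46} \approx 1.9783$)
$E{\left(A \right)} = \frac{91}{46}$
$Q = -2619$ ($Q = -2 - 2617 = -2619$)
$E{\left(17 \right)} - Q = \frac{91}{46} - -2619 = \frac{91}{46} + 2619 = \frac{120565}{46}$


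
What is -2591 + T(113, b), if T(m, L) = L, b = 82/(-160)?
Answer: -207321/80 ≈ -2591.5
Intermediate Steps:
b = -41/80 (b = 82*(-1/160) = -41/80 ≈ -0.51250)
-2591 + T(113, b) = -2591 - 41/80 = -207321/80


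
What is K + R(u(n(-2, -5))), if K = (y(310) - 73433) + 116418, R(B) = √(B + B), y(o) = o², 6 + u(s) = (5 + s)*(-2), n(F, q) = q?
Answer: 139085 + 2*I*√3 ≈ 1.3909e+5 + 3.4641*I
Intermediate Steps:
u(s) = -16 - 2*s (u(s) = -6 + (5 + s)*(-2) = -6 + (-10 - 2*s) = -16 - 2*s)
R(B) = √2*√B (R(B) = √(2*B) = √2*√B)
K = 139085 (K = (310² - 73433) + 116418 = (96100 - 73433) + 116418 = 22667 + 116418 = 139085)
K + R(u(n(-2, -5))) = 139085 + √2*√(-16 - 2*(-5)) = 139085 + √2*√(-16 + 10) = 139085 + √2*√(-6) = 139085 + √2*(I*√6) = 139085 + 2*I*√3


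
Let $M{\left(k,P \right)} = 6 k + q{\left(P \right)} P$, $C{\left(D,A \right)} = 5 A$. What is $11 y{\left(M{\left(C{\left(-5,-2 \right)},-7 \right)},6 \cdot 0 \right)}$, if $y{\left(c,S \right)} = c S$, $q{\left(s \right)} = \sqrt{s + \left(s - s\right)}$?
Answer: $0$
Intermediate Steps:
$q{\left(s \right)} = \sqrt{s}$ ($q{\left(s \right)} = \sqrt{s + 0} = \sqrt{s}$)
$M{\left(k,P \right)} = P^{\frac{3}{2}} + 6 k$ ($M{\left(k,P \right)} = 6 k + \sqrt{P} P = 6 k + P^{\frac{3}{2}} = P^{\frac{3}{2}} + 6 k$)
$y{\left(c,S \right)} = S c$
$11 y{\left(M{\left(C{\left(-5,-2 \right)},-7 \right)},6 \cdot 0 \right)} = 11 \cdot 6 \cdot 0 \left(\left(-7\right)^{\frac{3}{2}} + 6 \cdot 5 \left(-2\right)\right) = 11 \cdot 0 \left(- 7 i \sqrt{7} + 6 \left(-10\right)\right) = 11 \cdot 0 \left(- 7 i \sqrt{7} - 60\right) = 11 \cdot 0 \left(-60 - 7 i \sqrt{7}\right) = 11 \cdot 0 = 0$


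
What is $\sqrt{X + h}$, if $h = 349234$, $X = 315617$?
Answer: $\sqrt{664851} \approx 815.38$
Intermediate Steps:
$\sqrt{X + h} = \sqrt{315617 + 349234} = \sqrt{664851}$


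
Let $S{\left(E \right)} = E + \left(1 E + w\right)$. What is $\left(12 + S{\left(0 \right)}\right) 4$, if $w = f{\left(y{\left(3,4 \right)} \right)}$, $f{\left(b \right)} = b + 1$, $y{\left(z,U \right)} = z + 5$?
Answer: $84$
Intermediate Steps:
$y{\left(z,U \right)} = 5 + z$
$f{\left(b \right)} = 1 + b$
$w = 9$ ($w = 1 + \left(5 + 3\right) = 1 + 8 = 9$)
$S{\left(E \right)} = 9 + 2 E$ ($S{\left(E \right)} = E + \left(1 E + 9\right) = E + \left(E + 9\right) = E + \left(9 + E\right) = 9 + 2 E$)
$\left(12 + S{\left(0 \right)}\right) 4 = \left(12 + \left(9 + 2 \cdot 0\right)\right) 4 = \left(12 + \left(9 + 0\right)\right) 4 = \left(12 + 9\right) 4 = 21 \cdot 4 = 84$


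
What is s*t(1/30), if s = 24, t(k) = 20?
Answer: 480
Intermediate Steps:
s*t(1/30) = 24*20 = 480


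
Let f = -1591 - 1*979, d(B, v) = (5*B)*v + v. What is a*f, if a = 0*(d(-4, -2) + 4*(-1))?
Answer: 0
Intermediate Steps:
d(B, v) = v + 5*B*v (d(B, v) = 5*B*v + v = v + 5*B*v)
a = 0 (a = 0*(-2*(1 + 5*(-4)) + 4*(-1)) = 0*(-2*(1 - 20) - 4) = 0*(-2*(-19) - 4) = 0*(38 - 4) = 0*34 = 0)
f = -2570 (f = -1591 - 979 = -2570)
a*f = 0*(-2570) = 0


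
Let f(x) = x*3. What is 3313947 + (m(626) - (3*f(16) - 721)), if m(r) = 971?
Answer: 3315495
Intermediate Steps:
f(x) = 3*x
3313947 + (m(626) - (3*f(16) - 721)) = 3313947 + (971 - (3*(3*16) - 721)) = 3313947 + (971 - (3*48 - 721)) = 3313947 + (971 - (144 - 721)) = 3313947 + (971 - 1*(-577)) = 3313947 + (971 + 577) = 3313947 + 1548 = 3315495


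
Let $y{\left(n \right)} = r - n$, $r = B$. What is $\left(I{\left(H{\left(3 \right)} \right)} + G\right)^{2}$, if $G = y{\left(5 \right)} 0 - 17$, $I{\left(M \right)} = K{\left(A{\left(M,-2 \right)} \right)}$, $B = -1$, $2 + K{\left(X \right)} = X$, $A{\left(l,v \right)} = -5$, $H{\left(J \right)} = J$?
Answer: $576$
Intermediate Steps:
$K{\left(X \right)} = -2 + X$
$r = -1$
$I{\left(M \right)} = -7$ ($I{\left(M \right)} = -2 - 5 = -7$)
$y{\left(n \right)} = -1 - n$
$G = -17$ ($G = \left(-1 - 5\right) 0 - 17 = \left(-6\right) 0 - 17 = 0 - 17 = -17$)
$\left(I{\left(H{\left(3 \right)} \right)} + G\right)^{2} = \left(-7 - 17\right)^{2} = \left(-24\right)^{2} = 576$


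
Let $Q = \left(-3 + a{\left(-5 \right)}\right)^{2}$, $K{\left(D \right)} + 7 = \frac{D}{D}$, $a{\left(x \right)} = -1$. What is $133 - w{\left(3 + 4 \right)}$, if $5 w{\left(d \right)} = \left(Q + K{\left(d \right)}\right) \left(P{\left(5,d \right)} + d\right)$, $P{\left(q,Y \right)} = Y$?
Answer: $105$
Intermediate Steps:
$K{\left(D \right)} = -6$ ($K{\left(D \right)} = -7 + \frac{D}{D} = -7 + 1 = -6$)
$Q = 16$ ($Q = \left(-3 - 1\right)^{2} = \left(-4\right)^{2} = 16$)
$w{\left(d \right)} = 4 d$ ($w{\left(d \right)} = \frac{\left(16 - 6\right) \left(d + d\right)}{5} = \frac{10 \cdot 2 d}{5} = \frac{20 d}{5} = 4 d$)
$133 - w{\left(3 + 4 \right)} = 133 - 4 \left(3 + 4\right) = 133 - 4 \cdot 7 = 133 - 28 = 105$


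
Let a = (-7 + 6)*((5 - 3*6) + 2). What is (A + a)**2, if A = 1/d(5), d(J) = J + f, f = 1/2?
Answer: 15129/121 ≈ 125.03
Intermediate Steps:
f = 1/2 (f = 1*(1/2) = 1/2 ≈ 0.50000)
d(J) = 1/2 + J (d(J) = J + 1/2 = 1/2 + J)
A = 2/11 (A = 1/(1/2 + 5) = 1/(11/2) = 2/11 ≈ 0.18182)
a = 11 (a = -((5 - 18) + 2) = -(-13 + 2) = -1*(-11) = 11)
(A + a)**2 = (2/11 + 11)**2 = (123/11)**2 = 15129/121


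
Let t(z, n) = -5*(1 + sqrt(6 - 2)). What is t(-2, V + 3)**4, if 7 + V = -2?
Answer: 50625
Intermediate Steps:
V = -9 (V = -7 - 2 = -9)
t(z, n) = -15 (t(z, n) = -5*(1 + sqrt(4)) = -5*(1 + 2) = -5*3 = -15)
t(-2, V + 3)**4 = (-15)**4 = 50625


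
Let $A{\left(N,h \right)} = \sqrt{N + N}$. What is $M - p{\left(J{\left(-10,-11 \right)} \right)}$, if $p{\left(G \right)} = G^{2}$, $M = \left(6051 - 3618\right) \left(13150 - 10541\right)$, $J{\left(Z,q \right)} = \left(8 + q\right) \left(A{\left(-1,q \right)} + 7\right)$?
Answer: $6347274 - 126 i \sqrt{2} \approx 6.3473 \cdot 10^{6} - 178.19 i$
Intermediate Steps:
$A{\left(N,h \right)} = \sqrt{2} \sqrt{N}$ ($A{\left(N,h \right)} = \sqrt{2 N} = \sqrt{2} \sqrt{N}$)
$J{\left(Z,q \right)} = \left(7 + i \sqrt{2}\right) \left(8 + q\right)$ ($J{\left(Z,q \right)} = \left(8 + q\right) \left(\sqrt{2} \sqrt{-1} + 7\right) = \left(8 + q\right) \left(\sqrt{2} i + 7\right) = \left(8 + q\right) \left(i \sqrt{2} + 7\right) = \left(8 + q\right) \left(7 + i \sqrt{2}\right) = \left(7 + i \sqrt{2}\right) \left(8 + q\right)$)
$M = 6347697$ ($M = 2433 \cdot 2609 = 6347697$)
$M - p{\left(J{\left(-10,-11 \right)} \right)} = 6347697 - \left(56 + 7 \left(-11\right) + 8 i \sqrt{2} + i \left(-11\right) \sqrt{2}\right)^{2} = 6347697 - \left(56 - 77 + 8 i \sqrt{2} - 11 i \sqrt{2}\right)^{2} = 6347697 - \left(-21 - 3 i \sqrt{2}\right)^{2}$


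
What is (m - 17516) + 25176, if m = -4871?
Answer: 2789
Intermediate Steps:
(m - 17516) + 25176 = (-4871 - 17516) + 25176 = -22387 + 25176 = 2789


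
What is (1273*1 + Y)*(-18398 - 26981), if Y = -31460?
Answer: 1369855873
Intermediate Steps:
(1273*1 + Y)*(-18398 - 26981) = (1273*1 - 31460)*(-18398 - 26981) = (1273 - 31460)*(-45379) = -30187*(-45379) = 1369855873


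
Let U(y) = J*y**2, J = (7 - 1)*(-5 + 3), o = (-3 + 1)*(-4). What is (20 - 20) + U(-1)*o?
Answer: -96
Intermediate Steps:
o = 8 (o = -2*(-4) = 8)
J = -12 (J = 6*(-2) = -12)
U(y) = -12*y**2
(20 - 20) + U(-1)*o = (20 - 20) - 12*(-1)**2*8 = 0 - 12*1*8 = 0 - 12*8 = 0 - 96 = -96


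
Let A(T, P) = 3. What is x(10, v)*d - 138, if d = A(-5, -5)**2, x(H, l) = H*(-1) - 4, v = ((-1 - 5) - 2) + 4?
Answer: -264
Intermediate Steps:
v = -4 (v = (-6 - 2) + 4 = -8 + 4 = -4)
x(H, l) = -4 - H (x(H, l) = -H - 4 = -4 - H)
d = 9 (d = 3**2 = 9)
x(10, v)*d - 138 = (-4 - 1*10)*9 - 138 = (-4 - 10)*9 - 138 = -14*9 - 138 = -126 - 138 = -264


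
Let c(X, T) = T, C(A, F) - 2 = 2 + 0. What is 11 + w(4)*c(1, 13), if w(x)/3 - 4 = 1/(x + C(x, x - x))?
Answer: 1375/8 ≈ 171.88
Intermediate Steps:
C(A, F) = 4 (C(A, F) = 2 + (2 + 0) = 2 + 2 = 4)
w(x) = 12 + 3/(4 + x) (w(x) = 12 + 3/(x + 4) = 12 + 3/(4 + x))
11 + w(4)*c(1, 13) = 11 + (3*(17 + 4*4)/(4 + 4))*13 = 11 + (3*(17 + 16)/8)*13 = 11 + (3*(⅛)*33)*13 = 11 + (99/8)*13 = 11 + 1287/8 = 1375/8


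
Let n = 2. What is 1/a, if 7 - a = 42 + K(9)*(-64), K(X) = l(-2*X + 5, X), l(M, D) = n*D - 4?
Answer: 1/861 ≈ 0.0011614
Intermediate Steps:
l(M, D) = -4 + 2*D (l(M, D) = 2*D - 4 = -4 + 2*D)
K(X) = -4 + 2*X
a = 861 (a = 7 - (42 + (-4 + 2*9)*(-64)) = 7 - (42 + (-4 + 18)*(-64)) = 7 - (42 + 14*(-64)) = 7 - (42 - 896) = 7 - 1*(-854) = 7 + 854 = 861)
1/a = 1/861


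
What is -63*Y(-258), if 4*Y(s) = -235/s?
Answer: -4935/344 ≈ -14.346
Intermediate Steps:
Y(s) = -235/(4*s) (Y(s) = (-235/s)/4 = -235/(4*s))
-63*Y(-258) = -(-14805)/(4*(-258)) = -(-14805)*(-1)/(4*258) = -63*235/1032 = -4935/344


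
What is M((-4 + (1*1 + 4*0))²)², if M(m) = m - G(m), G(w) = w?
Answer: 0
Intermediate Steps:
M(m) = 0 (M(m) = m - m = 0)
M((-4 + (1*1 + 4*0))²)² = 0² = 0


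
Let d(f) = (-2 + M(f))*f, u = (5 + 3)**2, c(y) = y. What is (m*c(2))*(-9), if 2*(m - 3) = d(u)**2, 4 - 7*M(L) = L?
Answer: -201869910/49 ≈ -4.1198e+6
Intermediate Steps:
M(L) = 4/7 - L/7
u = 64 (u = 8**2 = 64)
d(f) = f*(-10/7 - f/7) (d(f) = (-2 + (4/7 - f/7))*f = (-10/7 - f/7)*f = f*(-10/7 - f/7))
m = 11214995/49 (m = 3 + (-1/7*64*(10 + 64))**2/2 = 3 + (-1/7*64*74)**2/2 = 3 + (-4736/7)**2/2 = 3 + (1/2)*(22429696/49) = 3 + 11214848/49 = 11214995/49 ≈ 2.2888e+5)
(m*c(2))*(-9) = ((11214995/49)*2)*(-9) = (22429990/49)*(-9) = -201869910/49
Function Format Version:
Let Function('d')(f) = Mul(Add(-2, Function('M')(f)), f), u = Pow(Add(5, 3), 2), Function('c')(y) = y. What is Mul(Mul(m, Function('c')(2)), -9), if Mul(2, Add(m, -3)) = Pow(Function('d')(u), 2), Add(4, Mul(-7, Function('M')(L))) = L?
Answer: Rational(-201869910, 49) ≈ -4.1198e+6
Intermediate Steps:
Function('M')(L) = Add(Rational(4, 7), Mul(Rational(-1, 7), L))
u = 64 (u = Pow(8, 2) = 64)
Function('d')(f) = Mul(f, Add(Rational(-10, 7), Mul(Rational(-1, 7), f))) (Function('d')(f) = Mul(Add(-2, Add(Rational(4, 7), Mul(Rational(-1, 7), f))), f) = Mul(Add(Rational(-10, 7), Mul(Rational(-1, 7), f)), f) = Mul(f, Add(Rational(-10, 7), Mul(Rational(-1, 7), f))))
m = Rational(11214995, 49) (m = Add(3, Mul(Rational(1, 2), Pow(Mul(Rational(-1, 7), 64, Add(10, 64)), 2))) = Add(3, Mul(Rational(1, 2), Pow(Mul(Rational(-1, 7), 64, 74), 2))) = Add(3, Mul(Rational(1, 2), Pow(Rational(-4736, 7), 2))) = Add(3, Mul(Rational(1, 2), Rational(22429696, 49))) = Add(3, Rational(11214848, 49)) = Rational(11214995, 49) ≈ 2.2888e+5)
Mul(Mul(m, Function('c')(2)), -9) = Mul(Mul(Rational(11214995, 49), 2), -9) = Mul(Rational(22429990, 49), -9) = Rational(-201869910, 49)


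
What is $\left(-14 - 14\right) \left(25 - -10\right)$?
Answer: $-980$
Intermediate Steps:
$\left(-14 - 14\right) \left(25 - -10\right) = - 28 \left(25 + 10\right) = \left(-28\right) 35 = -980$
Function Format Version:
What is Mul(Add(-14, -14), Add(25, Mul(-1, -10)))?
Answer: -980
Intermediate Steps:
Mul(Add(-14, -14), Add(25, Mul(-1, -10))) = Mul(-28, Add(25, 10)) = Mul(-28, 35) = -980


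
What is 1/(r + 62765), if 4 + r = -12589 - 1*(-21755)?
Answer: 1/71927 ≈ 1.3903e-5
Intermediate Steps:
r = 9162 (r = -4 + (-12589 - 1*(-21755)) = -4 + (-12589 + 21755) = -4 + 9166 = 9162)
1/(r + 62765) = 1/(9162 + 62765) = 1/71927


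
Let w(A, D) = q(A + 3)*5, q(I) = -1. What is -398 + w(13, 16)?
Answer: -403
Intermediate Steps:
w(A, D) = -5 (w(A, D) = -1*5 = -5)
-398 + w(13, 16) = -398 - 5 = -403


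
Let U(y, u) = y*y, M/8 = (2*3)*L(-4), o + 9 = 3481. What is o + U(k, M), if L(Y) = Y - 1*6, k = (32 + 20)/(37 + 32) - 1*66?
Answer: 36798196/4761 ≈ 7729.1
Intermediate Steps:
k = -4502/69 (k = 52/69 - 66 = -4502/69 ≈ -65.246)
o = 3472 (o = -9 + 3481 = 3472)
L(Y) = -6 + Y (L(Y) = Y - 6 = -6 + Y)
M = -480 (M = 8*((2*3)*(-6 - 4)) = 8*(6*(-10)) = 8*(-60) = -480)
U(y, u) = y²
o + U(k, M) = 3472 + (-4502/69)² = 3472 + 20268004/4761 = 36798196/4761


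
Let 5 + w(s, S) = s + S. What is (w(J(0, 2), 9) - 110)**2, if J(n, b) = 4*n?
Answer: 11236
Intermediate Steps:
w(s, S) = -5 + S + s (w(s, S) = -5 + (s + S) = -5 + (S + s) = -5 + S + s)
(w(J(0, 2), 9) - 110)**2 = ((-5 + 9 + 4*0) - 110)**2 = ((-5 + 9 + 0) - 110)**2 = (4 - 110)**2 = (-106)**2 = 11236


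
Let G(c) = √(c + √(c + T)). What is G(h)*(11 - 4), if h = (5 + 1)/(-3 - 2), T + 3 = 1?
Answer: 7*√(-30 + 20*I*√5)/5 ≈ 4.8347 + 9.065*I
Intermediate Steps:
T = -2 (T = -3 + 1 = -2)
h = -6/5 (h = 6/(-5) = 6*(-⅕) = -6/5 ≈ -1.2000)
G(c) = √(c + √(-2 + c)) (G(c) = √(c + √(c - 2)) = √(c + √(-2 + c)))
G(h)*(11 - 4) = √(-6/5 + √(-2 - 6/5))*(11 - 4) = √(-6/5 + √(-16/5))*7 = √(-6/5 + 4*I*√5/5)*7 = 7*√(-6/5 + 4*I*√5/5)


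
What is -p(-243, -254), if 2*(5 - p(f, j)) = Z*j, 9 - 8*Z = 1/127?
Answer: -591/4 ≈ -147.75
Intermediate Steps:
Z = 571/508 (Z = 9/8 - ⅛/127 = 9/8 - ⅛*1/127 = 9/8 - 1/1016 = 571/508 ≈ 1.1240)
p(f, j) = 5 - 571*j/1016
-p(-243, -254) = -(5 - 571/1016*(-254)) = -(5 + 571/4) = -1*591/4 = -591/4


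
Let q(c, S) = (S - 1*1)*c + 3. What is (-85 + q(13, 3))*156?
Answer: -8736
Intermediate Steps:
q(c, S) = 3 + c*(-1 + S) (q(c, S) = (S - 1)*c + 3 = (-1 + S)*c + 3 = c*(-1 + S) + 3 = 3 + c*(-1 + S))
(-85 + q(13, 3))*156 = (-85 + (3 - 1*13 + 3*13))*156 = (-85 + (3 - 13 + 39))*156 = (-85 + 29)*156 = -56*156 = -8736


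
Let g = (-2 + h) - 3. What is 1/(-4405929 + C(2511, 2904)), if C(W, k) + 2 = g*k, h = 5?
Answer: -1/4405931 ≈ -2.2697e-7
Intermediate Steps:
g = 0 (g = (-2 + 5) - 3 = 3 - 3 = 0)
C(W, k) = -2 (C(W, k) = -2 + 0*k = -2 + 0 = -2)
1/(-4405929 + C(2511, 2904)) = 1/(-4405929 - 2) = 1/(-4405931) = -1/4405931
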